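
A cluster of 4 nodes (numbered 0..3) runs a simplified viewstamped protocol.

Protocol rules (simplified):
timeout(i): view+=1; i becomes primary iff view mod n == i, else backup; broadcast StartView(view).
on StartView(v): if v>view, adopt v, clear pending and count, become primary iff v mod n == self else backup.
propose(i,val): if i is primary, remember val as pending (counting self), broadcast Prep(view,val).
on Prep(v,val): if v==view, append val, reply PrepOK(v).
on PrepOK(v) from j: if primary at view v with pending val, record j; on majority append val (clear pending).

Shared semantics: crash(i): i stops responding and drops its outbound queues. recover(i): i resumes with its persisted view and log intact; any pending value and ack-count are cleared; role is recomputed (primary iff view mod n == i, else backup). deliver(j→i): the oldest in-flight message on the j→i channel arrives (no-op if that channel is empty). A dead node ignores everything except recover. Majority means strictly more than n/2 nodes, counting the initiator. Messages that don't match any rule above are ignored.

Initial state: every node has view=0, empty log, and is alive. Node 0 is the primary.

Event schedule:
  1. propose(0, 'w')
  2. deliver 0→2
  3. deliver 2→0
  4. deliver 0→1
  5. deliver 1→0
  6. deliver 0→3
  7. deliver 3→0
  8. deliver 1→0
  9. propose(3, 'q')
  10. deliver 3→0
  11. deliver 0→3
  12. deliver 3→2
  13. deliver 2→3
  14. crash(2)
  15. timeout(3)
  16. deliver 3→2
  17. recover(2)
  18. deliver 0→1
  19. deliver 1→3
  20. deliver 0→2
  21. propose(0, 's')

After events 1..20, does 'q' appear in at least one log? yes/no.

no

1. propose(0,'w'):  nop
2. deliver 0→2:  <2:back v0 w>
3. deliver 2→0:  nop
4. deliver 0→1:  <1:back v0 w>
5. deliver 1→0:  <0:prim v0 w>
6. deliver 0→3:  <3:back v0 w>
7. deliver 3→0:  nop
8. deliver 1→0:  nop
9. propose(3,'q'):  nop
10. deliver 3→0:  nop
11. deliver 0→3:  nop
12. deliver 3→2:  nop
13. deliver 2→3:  nop
14. crash(2):  <2:✗back v0 w>
15. timeout(3):  <3:back v1 w>
16. deliver 3→2:  nop
17. recover(2):  <2:back v0 w>
18. deliver 0→1:  nop
19. deliver 1→3:  nop
20. deliver 0→2:  nop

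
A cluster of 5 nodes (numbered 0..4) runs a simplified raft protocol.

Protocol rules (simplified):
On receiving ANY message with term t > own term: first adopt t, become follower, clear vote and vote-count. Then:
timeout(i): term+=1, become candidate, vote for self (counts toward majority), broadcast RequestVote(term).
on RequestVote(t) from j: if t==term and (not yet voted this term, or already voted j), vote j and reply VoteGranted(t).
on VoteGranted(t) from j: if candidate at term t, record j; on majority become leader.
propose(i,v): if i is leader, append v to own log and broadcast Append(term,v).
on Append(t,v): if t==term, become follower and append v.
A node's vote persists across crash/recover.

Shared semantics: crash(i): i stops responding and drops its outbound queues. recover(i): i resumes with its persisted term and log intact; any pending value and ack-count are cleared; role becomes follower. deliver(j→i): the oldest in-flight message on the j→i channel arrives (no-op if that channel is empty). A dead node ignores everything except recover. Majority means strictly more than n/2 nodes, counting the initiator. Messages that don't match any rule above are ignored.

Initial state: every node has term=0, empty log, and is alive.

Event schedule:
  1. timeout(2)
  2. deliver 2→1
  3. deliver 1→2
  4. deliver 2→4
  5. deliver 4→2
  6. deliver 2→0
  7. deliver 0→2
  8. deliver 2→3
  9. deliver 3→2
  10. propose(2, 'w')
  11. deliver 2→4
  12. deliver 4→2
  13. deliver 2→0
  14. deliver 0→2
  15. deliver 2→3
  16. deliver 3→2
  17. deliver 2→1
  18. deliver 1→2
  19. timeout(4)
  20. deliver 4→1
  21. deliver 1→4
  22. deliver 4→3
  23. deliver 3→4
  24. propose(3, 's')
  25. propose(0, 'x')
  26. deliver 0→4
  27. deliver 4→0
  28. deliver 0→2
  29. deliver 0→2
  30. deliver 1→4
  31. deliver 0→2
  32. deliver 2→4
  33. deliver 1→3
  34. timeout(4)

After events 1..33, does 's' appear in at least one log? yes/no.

no

e1 timeout(2): 2[cand,t=1,-]
e2 deliver 2→1: 1[foll,t=1,-]
e3 deliver 1→2: ·
e4 deliver 2→4: 4[foll,t=1,-]
e5 deliver 4→2: 2[lead,t=1,-]
e6 deliver 2→0: 0[foll,t=1,-]
e7 deliver 0→2: ·
e8 deliver 2→3: 3[foll,t=1,-]
e9 deliver 3→2: ·
e10 propose(2,'w'): 2[lead,t=1,w]
e11 deliver 2→4: 4[foll,t=1,w]
e12 deliver 4→2: ·
e13 deliver 2→0: 0[foll,t=1,w]
e14 deliver 0→2: ·
e15 deliver 2→3: 3[foll,t=1,w]
e16 deliver 3→2: ·
e17 deliver 2→1: 1[foll,t=1,w]
e18 deliver 1→2: ·
e19 timeout(4): 4[cand,t=2,w]
e20 deliver 4→1: 1[foll,t=2,w]
e21 deliver 1→4: ·
e22 deliver 4→3: 3[foll,t=2,w]
e23 deliver 3→4: 4[lead,t=2,w]
e24 propose(3,'s'): ·
e25 propose(0,'x'): ·
e26 deliver 0→4: ·
e27 deliver 4→0: 0[foll,t=2,w]
e28 deliver 0→2: ·
e29 deliver 0→2: ·
e30 deliver 1→4: ·
e31 deliver 0→2: ·
e32 deliver 2→4: ·
e33 deliver 1→3: ·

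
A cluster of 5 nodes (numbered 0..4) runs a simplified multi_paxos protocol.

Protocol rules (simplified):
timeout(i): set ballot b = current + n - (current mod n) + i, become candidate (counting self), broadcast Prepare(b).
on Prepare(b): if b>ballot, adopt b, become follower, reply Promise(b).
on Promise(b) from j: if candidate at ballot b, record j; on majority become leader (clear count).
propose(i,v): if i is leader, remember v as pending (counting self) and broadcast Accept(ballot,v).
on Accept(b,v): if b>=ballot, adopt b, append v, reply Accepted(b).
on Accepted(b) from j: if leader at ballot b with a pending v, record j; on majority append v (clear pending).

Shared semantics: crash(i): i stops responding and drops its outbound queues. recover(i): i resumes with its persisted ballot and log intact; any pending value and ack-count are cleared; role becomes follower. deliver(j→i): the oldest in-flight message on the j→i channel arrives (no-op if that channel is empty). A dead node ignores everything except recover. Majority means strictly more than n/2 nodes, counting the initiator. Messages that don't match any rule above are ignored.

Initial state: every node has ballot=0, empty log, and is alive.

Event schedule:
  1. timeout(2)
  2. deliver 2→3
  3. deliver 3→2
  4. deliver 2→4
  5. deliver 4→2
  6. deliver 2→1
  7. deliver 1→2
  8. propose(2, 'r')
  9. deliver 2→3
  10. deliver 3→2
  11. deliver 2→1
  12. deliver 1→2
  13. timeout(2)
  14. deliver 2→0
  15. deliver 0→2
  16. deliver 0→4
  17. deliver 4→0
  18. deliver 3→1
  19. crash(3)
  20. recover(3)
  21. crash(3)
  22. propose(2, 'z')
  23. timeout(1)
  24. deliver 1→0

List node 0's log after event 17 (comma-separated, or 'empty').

after 1 — timeout(2): n2:cand/b7/[-]
after 2 — deliver 2→3: n3:foll/b7/[-]
after 3 — deliver 3→2: ·
after 4 — deliver 2→4: n4:foll/b7/[-]
after 5 — deliver 4→2: n2:lead/b7/[-]
after 6 — deliver 2→1: n1:foll/b7/[-]
after 7 — deliver 1→2: ·
after 8 — propose(2,'r'): ·
after 9 — deliver 2→3: n3:foll/b7/[r]
after 10 — deliver 3→2: ·
after 11 — deliver 2→1: n1:foll/b7/[r]
after 12 — deliver 1→2: n2:lead/b7/[r]
after 13 — timeout(2): n2:cand/b12/[r]
after 14 — deliver 2→0: n0:foll/b7/[-]
after 15 — deliver 0→2: ·
after 16 — deliver 0→4: ·
after 17 — deliver 4→0: ·

empty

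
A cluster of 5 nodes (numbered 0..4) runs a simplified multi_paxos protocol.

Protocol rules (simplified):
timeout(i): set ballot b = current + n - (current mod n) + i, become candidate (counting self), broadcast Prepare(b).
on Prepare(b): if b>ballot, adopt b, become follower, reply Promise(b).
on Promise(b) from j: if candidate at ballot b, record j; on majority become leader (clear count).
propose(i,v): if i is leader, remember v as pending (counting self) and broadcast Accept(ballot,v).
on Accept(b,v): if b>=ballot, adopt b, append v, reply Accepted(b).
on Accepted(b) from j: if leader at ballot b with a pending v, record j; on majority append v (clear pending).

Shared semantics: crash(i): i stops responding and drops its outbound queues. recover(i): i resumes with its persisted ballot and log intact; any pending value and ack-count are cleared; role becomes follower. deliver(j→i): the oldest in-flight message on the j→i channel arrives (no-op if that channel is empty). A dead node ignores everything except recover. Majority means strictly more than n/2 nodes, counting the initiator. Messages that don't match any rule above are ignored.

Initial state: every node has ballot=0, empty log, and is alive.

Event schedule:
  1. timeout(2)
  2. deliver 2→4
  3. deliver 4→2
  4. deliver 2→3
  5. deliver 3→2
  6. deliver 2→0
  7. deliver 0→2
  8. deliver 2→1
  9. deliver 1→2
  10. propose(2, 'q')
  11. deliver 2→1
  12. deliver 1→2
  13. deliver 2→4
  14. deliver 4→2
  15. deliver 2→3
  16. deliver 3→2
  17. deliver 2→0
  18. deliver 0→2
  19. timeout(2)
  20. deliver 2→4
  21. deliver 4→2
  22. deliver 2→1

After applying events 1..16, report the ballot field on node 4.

7

1. timeout(2):  <2:cand b7 ->
2. deliver 2→4:  <4:foll b7 ->
3. deliver 4→2:  nop
4. deliver 2→3:  <3:foll b7 ->
5. deliver 3→2:  <2:lead b7 ->
6. deliver 2→0:  <0:foll b7 ->
7. deliver 0→2:  nop
8. deliver 2→1:  <1:foll b7 ->
9. deliver 1→2:  nop
10. propose(2,'q'):  nop
11. deliver 2→1:  <1:foll b7 q>
12. deliver 1→2:  nop
13. deliver 2→4:  <4:foll b7 q>
14. deliver 4→2:  <2:lead b7 q>
15. deliver 2→3:  <3:foll b7 q>
16. deliver 3→2:  nop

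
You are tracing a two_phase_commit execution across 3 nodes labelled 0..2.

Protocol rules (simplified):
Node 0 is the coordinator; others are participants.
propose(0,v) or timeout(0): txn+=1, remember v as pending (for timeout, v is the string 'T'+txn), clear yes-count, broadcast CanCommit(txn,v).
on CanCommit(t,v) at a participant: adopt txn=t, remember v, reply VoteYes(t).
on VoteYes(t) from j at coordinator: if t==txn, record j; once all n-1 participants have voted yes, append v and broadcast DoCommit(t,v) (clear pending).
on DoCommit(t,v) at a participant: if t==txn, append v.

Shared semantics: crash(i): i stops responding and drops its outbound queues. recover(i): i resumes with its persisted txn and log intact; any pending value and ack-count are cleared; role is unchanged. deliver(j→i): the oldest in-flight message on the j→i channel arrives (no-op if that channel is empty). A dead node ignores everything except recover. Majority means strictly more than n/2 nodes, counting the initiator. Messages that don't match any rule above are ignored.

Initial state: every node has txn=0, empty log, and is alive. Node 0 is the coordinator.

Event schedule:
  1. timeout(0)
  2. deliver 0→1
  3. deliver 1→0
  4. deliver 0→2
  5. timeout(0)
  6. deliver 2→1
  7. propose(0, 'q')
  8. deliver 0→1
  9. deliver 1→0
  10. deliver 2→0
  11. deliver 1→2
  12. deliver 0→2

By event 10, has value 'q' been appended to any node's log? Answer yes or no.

no

step 1 timeout(0): 0={coor,t=1,log=-}
step 2 deliver 0→1: 1={part,t=1,log=-}
step 3 deliver 1→0: —
step 4 deliver 0→2: 2={part,t=1,log=-}
step 5 timeout(0): 0={coor,t=2,log=-}
step 6 deliver 2→1: —
step 7 propose(0,'q'): 0={coor,t=3,log=-}
step 8 deliver 0→1: 1={part,t=2,log=-}
step 9 deliver 1→0: —
step 10 deliver 2→0: —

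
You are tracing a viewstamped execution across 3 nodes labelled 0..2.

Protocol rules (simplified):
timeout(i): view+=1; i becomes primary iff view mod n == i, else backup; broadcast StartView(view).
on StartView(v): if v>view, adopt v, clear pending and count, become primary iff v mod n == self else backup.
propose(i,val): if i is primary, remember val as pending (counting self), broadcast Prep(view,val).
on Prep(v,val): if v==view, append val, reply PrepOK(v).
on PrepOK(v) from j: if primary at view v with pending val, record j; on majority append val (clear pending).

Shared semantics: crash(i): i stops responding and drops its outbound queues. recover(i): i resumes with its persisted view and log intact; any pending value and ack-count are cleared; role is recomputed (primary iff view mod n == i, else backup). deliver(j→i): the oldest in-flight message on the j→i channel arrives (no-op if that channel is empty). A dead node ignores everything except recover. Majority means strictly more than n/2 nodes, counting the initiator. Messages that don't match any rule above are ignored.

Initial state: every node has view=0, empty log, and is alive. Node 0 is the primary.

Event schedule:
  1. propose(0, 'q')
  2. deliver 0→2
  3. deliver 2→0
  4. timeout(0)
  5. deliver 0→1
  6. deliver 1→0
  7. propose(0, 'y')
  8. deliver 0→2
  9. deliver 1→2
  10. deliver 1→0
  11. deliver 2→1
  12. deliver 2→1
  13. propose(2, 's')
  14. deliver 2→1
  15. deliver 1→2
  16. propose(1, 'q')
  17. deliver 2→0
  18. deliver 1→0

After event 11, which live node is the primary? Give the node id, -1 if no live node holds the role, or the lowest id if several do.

step 1 propose(0,'q'): —
step 2 deliver 0→2: 2={back,v=0,log=q}
step 3 deliver 2→0: 0={prim,v=0,log=q}
step 4 timeout(0): 0={back,v=1,log=q}
step 5 deliver 0→1: 1={back,v=0,log=q}
step 6 deliver 1→0: —
step 7 propose(0,'y'): —
step 8 deliver 0→2: 2={back,v=1,log=q}
step 9 deliver 1→2: —
step 10 deliver 1→0: —
step 11 deliver 2→1: —

-1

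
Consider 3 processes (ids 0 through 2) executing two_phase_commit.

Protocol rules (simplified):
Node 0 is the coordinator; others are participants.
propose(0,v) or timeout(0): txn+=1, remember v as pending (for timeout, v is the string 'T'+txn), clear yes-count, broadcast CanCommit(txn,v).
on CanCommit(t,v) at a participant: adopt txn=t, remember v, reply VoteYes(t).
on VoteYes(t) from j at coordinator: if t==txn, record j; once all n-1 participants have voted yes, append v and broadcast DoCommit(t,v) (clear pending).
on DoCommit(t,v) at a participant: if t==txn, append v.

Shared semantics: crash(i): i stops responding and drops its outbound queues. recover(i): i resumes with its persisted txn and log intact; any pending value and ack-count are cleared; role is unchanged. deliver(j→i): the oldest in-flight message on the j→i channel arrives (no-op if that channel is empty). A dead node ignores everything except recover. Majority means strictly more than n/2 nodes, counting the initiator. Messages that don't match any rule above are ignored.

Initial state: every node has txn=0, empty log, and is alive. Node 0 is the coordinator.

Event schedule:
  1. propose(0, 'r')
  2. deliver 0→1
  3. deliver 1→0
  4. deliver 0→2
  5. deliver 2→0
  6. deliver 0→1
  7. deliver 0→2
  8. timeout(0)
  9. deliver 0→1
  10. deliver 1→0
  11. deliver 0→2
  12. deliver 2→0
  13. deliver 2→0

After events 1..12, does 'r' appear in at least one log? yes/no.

[1] propose(0,'r') → N0(coor t1 [-])
[2] deliver 0→1 → N1(part t1 [-])
[3] deliver 1→0 → ∅
[4] deliver 0→2 → N2(part t1 [-])
[5] deliver 2→0 → N0(coor t1 [r])
[6] deliver 0→1 → N1(part t1 [r])
[7] deliver 0→2 → N2(part t1 [r])
[8] timeout(0) → N0(coor t2 [r])
[9] deliver 0→1 → N1(part t2 [r])
[10] deliver 1→0 → ∅
[11] deliver 0→2 → N2(part t2 [r])
[12] deliver 2→0 → N0(coor t2 [r,T2])

yes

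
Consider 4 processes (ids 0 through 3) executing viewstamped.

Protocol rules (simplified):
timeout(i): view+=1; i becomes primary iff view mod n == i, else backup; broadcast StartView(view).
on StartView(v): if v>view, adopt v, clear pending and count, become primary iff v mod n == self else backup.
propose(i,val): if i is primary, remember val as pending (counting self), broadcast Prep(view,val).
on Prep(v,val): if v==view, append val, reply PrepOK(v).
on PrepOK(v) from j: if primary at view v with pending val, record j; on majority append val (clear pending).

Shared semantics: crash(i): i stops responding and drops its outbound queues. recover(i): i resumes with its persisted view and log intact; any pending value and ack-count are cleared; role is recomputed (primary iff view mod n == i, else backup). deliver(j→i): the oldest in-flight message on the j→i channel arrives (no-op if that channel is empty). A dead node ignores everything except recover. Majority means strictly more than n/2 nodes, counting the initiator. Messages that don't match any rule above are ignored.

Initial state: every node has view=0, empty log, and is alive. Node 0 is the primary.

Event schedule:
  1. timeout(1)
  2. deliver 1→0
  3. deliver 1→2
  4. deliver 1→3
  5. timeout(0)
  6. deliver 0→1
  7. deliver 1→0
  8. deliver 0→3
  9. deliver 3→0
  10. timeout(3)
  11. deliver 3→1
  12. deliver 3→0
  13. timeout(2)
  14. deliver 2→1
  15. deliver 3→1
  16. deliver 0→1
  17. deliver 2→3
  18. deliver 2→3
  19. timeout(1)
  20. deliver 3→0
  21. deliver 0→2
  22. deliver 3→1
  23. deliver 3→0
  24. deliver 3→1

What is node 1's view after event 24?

4

[1] timeout(1) → N1(prim v1 [-])
[2] deliver 1→0 → N0(back v1 [-])
[3] deliver 1→2 → N2(back v1 [-])
[4] deliver 1→3 → N3(back v1 [-])
[5] timeout(0) → N0(back v2 [-])
[6] deliver 0→1 → N1(back v2 [-])
[7] deliver 1→0 → ∅
[8] deliver 0→3 → N3(back v2 [-])
[9] deliver 3→0 → ∅
[10] timeout(3) → N3(prim v3 [-])
[11] deliver 3→1 → N1(back v3 [-])
[12] deliver 3→0 → N0(back v3 [-])
[13] timeout(2) → N2(prim v2 [-])
[14] deliver 2→1 → ∅
[15] deliver 3→1 → ∅
[16] deliver 0→1 → ∅
[17] deliver 2→3 → ∅
[18] deliver 2→3 → ∅
[19] timeout(1) → N1(back v4 [-])
[20] deliver 3→0 → ∅
[21] deliver 0→2 → ∅
[22] deliver 3→1 → ∅
[23] deliver 3→0 → ∅
[24] deliver 3→1 → ∅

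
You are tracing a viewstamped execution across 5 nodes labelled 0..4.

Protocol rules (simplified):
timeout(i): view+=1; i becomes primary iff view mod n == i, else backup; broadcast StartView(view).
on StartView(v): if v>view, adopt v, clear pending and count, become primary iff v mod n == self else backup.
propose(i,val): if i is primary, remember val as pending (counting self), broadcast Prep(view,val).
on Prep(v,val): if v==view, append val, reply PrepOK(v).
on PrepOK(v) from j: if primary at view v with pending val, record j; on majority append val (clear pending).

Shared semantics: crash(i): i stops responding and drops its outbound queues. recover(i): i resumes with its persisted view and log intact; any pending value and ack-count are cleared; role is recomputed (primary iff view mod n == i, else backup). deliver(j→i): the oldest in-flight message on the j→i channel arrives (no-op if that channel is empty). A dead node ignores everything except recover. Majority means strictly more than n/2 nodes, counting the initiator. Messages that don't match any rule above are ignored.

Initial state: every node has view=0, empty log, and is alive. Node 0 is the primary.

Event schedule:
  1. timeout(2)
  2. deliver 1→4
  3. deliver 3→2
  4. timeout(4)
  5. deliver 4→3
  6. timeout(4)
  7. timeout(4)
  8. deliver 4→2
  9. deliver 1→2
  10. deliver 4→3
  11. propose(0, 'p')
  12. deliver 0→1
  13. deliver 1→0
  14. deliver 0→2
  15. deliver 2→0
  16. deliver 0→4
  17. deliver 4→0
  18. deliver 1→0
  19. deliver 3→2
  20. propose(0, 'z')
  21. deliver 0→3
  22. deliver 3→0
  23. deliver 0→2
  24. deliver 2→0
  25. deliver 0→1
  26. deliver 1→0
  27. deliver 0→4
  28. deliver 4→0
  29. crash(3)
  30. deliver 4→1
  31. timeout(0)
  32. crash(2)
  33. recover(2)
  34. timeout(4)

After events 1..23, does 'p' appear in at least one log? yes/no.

yes

step 1 timeout(2): 2={back,v=1,log=-}
step 2 deliver 1→4: —
step 3 deliver 3→2: —
step 4 timeout(4): 4={back,v=1,log=-}
step 5 deliver 4→3: 3={back,v=1,log=-}
step 6 timeout(4): 4={back,v=2,log=-}
step 7 timeout(4): 4={back,v=3,log=-}
step 8 deliver 4→2: —
step 9 deliver 1→2: —
step 10 deliver 4→3: 3={back,v=2,log=-}
step 11 propose(0,'p'): —
step 12 deliver 0→1: 1={back,v=0,log=p}
step 13 deliver 1→0: —
step 14 deliver 0→2: —
step 15 deliver 2→0: 0={back,v=1,log=-}
step 16 deliver 0→4: —
step 17 deliver 4→0: —
step 18 deliver 1→0: —
step 19 deliver 3→2: —
step 20 propose(0,'z'): —
step 21 deliver 0→3: —
step 22 deliver 3→0: —
step 23 deliver 0→2: —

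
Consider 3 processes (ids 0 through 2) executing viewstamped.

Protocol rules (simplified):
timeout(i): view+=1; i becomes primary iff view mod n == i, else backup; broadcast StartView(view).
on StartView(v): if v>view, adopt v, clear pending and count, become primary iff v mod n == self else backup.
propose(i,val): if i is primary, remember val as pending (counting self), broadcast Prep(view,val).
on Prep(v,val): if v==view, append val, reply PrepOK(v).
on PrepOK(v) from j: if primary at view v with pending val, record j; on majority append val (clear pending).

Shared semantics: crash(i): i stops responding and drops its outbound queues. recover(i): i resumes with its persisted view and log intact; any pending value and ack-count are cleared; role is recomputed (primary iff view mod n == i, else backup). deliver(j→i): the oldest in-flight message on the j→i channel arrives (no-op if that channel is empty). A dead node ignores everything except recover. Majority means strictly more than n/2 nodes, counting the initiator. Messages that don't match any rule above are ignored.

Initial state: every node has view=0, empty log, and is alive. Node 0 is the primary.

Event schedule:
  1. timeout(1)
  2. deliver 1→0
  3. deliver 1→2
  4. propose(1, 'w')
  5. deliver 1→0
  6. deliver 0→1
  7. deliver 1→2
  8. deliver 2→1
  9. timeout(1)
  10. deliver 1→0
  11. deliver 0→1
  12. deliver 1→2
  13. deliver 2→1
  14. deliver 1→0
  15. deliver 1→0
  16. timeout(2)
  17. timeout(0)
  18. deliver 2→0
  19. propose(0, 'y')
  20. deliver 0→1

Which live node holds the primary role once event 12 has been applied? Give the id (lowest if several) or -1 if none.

e1 timeout(1): 1[prim,v=1,-]
e2 deliver 1→0: 0[back,v=1,-]
e3 deliver 1→2: 2[back,v=1,-]
e4 propose(1,'w'): ·
e5 deliver 1→0: 0[back,v=1,w]
e6 deliver 0→1: 1[prim,v=1,w]
e7 deliver 1→2: 2[back,v=1,w]
e8 deliver 2→1: ·
e9 timeout(1): 1[back,v=2,w]
e10 deliver 1→0: 0[back,v=2,w]
e11 deliver 0→1: ·
e12 deliver 1→2: 2[prim,v=2,w]

2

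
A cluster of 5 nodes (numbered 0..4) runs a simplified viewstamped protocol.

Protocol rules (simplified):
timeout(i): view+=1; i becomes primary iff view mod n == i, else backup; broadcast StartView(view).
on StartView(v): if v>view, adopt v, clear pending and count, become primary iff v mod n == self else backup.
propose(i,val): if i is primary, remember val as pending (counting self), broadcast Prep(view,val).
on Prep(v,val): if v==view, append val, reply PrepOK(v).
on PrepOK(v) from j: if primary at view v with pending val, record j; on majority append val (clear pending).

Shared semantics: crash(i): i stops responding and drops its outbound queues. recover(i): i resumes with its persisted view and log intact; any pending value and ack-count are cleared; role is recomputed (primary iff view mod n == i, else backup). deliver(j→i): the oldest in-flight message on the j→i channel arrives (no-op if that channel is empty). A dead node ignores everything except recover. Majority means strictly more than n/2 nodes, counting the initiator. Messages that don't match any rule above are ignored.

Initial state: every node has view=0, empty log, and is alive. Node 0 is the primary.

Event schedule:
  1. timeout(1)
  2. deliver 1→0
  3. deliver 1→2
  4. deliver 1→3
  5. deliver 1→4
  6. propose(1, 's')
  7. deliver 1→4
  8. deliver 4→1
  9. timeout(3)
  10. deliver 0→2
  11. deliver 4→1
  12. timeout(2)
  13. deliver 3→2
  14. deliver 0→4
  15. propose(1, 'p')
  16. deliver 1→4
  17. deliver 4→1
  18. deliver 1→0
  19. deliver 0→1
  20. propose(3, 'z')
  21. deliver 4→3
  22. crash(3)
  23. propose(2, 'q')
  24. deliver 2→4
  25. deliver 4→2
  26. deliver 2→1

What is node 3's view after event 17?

step 1 timeout(1): 1={prim,v=1,log=-}
step 2 deliver 1→0: 0={back,v=1,log=-}
step 3 deliver 1→2: 2={back,v=1,log=-}
step 4 deliver 1→3: 3={back,v=1,log=-}
step 5 deliver 1→4: 4={back,v=1,log=-}
step 6 propose(1,'s'): —
step 7 deliver 1→4: 4={back,v=1,log=s}
step 8 deliver 4→1: —
step 9 timeout(3): 3={back,v=2,log=-}
step 10 deliver 0→2: —
step 11 deliver 4→1: —
step 12 timeout(2): 2={prim,v=2,log=-}
step 13 deliver 3→2: —
step 14 deliver 0→4: —
step 15 propose(1,'p'): —
step 16 deliver 1→4: 4={back,v=1,log=s,p}
step 17 deliver 4→1: —

2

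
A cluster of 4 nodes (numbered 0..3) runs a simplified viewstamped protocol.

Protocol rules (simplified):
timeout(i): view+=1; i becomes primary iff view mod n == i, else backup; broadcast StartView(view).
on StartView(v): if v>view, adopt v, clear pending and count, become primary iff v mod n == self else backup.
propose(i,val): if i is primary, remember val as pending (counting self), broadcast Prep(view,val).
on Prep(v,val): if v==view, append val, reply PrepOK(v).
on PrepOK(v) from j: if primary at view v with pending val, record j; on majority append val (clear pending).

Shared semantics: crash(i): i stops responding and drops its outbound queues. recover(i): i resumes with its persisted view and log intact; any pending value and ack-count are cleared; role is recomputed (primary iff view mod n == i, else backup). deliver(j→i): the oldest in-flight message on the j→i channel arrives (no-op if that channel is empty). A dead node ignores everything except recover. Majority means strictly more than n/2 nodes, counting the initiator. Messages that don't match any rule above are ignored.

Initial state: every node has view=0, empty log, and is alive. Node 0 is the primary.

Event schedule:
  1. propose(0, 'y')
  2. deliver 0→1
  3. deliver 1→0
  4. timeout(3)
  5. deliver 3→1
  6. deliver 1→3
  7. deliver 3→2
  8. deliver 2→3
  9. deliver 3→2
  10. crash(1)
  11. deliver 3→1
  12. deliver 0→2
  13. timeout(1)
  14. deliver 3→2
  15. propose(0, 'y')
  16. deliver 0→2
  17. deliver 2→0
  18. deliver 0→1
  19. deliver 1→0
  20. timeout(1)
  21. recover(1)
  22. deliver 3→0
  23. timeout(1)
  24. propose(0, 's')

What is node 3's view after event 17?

e1 propose(0,'y'): ·
e2 deliver 0→1: 1[back,v=0,y]
e3 deliver 1→0: ·
e4 timeout(3): 3[back,v=1,-]
e5 deliver 3→1: 1[prim,v=1,y]
e6 deliver 1→3: ·
e7 deliver 3→2: 2[back,v=1,-]
e8 deliver 2→3: ·
e9 deliver 3→2: ·
e10 crash(1): 1[✗prim,v=1,y]
e11 deliver 3→1: ·
e12 deliver 0→2: ·
e13 timeout(1): ·
e14 deliver 3→2: ·
e15 propose(0,'y'): ·
e16 deliver 0→2: ·
e17 deliver 2→0: ·

1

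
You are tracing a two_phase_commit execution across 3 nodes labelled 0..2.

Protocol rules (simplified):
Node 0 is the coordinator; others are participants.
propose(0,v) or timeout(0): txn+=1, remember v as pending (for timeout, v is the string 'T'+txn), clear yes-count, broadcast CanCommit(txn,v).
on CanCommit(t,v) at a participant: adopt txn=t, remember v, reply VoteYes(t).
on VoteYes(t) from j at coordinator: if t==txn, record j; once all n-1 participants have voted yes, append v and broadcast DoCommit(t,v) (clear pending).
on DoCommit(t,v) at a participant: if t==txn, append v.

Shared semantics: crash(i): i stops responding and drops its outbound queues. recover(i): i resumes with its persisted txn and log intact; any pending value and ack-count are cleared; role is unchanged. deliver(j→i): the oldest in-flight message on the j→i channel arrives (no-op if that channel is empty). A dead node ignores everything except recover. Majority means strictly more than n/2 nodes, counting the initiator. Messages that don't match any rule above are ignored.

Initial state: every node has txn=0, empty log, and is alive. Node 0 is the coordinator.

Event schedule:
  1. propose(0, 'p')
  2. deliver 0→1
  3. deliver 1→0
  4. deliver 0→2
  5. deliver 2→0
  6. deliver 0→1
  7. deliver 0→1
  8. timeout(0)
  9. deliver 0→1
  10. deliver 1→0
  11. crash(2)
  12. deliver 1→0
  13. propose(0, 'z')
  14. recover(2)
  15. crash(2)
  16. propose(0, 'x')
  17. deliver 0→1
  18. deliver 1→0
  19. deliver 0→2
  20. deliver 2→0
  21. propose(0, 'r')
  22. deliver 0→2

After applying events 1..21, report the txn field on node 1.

e1 propose(0,'p'): 0[coor,t=1,-]
e2 deliver 0→1: 1[part,t=1,-]
e3 deliver 1→0: ·
e4 deliver 0→2: 2[part,t=1,-]
e5 deliver 2→0: 0[coor,t=1,p]
e6 deliver 0→1: 1[part,t=1,p]
e7 deliver 0→1: ·
e8 timeout(0): 0[coor,t=2,p]
e9 deliver 0→1: 1[part,t=2,p]
e10 deliver 1→0: ·
e11 crash(2): 2[✗part,t=1,-]
e12 deliver 1→0: ·
e13 propose(0,'z'): 0[coor,t=3,p]
e14 recover(2): 2[part,t=1,-]
e15 crash(2): 2[✗part,t=1,-]
e16 propose(0,'x'): 0[coor,t=4,p]
e17 deliver 0→1: 1[part,t=3,p]
e18 deliver 1→0: ·
e19 deliver 0→2: ·
e20 deliver 2→0: ·
e21 propose(0,'r'): 0[coor,t=5,p]

3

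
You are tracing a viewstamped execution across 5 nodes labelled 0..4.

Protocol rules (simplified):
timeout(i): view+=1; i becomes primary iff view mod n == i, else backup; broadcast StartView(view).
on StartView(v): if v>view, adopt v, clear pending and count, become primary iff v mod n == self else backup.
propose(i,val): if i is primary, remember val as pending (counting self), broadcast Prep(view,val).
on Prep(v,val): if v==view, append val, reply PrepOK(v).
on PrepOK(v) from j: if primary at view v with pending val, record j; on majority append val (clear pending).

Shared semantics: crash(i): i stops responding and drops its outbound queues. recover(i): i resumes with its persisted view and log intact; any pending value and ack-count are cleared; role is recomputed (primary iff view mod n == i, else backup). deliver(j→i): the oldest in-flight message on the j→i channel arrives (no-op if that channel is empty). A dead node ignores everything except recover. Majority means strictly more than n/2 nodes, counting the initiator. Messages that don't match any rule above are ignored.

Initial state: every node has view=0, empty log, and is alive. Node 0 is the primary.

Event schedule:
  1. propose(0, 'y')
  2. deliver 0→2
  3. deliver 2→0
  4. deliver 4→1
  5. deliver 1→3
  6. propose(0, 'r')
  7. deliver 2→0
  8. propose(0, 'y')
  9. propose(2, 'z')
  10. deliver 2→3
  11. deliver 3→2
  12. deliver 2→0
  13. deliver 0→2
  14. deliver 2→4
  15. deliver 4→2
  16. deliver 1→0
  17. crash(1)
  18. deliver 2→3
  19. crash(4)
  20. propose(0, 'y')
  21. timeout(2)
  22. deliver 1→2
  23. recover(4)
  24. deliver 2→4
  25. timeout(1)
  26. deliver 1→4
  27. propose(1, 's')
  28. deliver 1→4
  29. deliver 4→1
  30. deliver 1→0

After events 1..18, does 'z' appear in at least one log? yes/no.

no

1. propose(0,'y'):  nop
2. deliver 0→2:  <2:back v0 y>
3. deliver 2→0:  nop
4. deliver 4→1:  nop
5. deliver 1→3:  nop
6. propose(0,'r'):  nop
7. deliver 2→0:  nop
8. propose(0,'y'):  nop
9. propose(2,'z'):  nop
10. deliver 2→3:  nop
11. deliver 3→2:  nop
12. deliver 2→0:  nop
13. deliver 0→2:  <2:back v0 y,r>
14. deliver 2→4:  nop
15. deliver 4→2:  nop
16. deliver 1→0:  nop
17. crash(1):  <1:✗back v0 ->
18. deliver 2→3:  nop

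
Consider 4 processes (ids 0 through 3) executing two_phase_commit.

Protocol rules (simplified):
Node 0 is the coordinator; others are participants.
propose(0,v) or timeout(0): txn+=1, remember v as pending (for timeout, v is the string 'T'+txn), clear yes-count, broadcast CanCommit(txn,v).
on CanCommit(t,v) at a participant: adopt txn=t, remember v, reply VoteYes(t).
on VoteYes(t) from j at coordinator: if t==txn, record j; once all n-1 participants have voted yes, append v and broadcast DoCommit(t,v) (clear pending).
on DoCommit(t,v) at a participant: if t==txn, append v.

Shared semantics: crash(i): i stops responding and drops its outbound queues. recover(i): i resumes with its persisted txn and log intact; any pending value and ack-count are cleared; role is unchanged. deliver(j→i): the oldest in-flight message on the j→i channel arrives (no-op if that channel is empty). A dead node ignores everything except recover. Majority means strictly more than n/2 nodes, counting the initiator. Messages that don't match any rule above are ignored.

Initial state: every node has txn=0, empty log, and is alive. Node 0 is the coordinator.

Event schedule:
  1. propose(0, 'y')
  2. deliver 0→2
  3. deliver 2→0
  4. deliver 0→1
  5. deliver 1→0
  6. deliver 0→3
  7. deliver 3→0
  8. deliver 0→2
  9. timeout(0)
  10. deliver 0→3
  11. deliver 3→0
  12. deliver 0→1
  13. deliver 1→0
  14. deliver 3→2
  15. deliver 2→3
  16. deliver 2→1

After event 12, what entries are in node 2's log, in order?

1. propose(0,'y'):  <0:coor t1 ->
2. deliver 0→2:  <2:part t1 ->
3. deliver 2→0:  nop
4. deliver 0→1:  <1:part t1 ->
5. deliver 1→0:  nop
6. deliver 0→3:  <3:part t1 ->
7. deliver 3→0:  <0:coor t1 y>
8. deliver 0→2:  <2:part t1 y>
9. timeout(0):  <0:coor t2 y>
10. deliver 0→3:  <3:part t1 y>
11. deliver 3→0:  nop
12. deliver 0→1:  <1:part t1 y>

y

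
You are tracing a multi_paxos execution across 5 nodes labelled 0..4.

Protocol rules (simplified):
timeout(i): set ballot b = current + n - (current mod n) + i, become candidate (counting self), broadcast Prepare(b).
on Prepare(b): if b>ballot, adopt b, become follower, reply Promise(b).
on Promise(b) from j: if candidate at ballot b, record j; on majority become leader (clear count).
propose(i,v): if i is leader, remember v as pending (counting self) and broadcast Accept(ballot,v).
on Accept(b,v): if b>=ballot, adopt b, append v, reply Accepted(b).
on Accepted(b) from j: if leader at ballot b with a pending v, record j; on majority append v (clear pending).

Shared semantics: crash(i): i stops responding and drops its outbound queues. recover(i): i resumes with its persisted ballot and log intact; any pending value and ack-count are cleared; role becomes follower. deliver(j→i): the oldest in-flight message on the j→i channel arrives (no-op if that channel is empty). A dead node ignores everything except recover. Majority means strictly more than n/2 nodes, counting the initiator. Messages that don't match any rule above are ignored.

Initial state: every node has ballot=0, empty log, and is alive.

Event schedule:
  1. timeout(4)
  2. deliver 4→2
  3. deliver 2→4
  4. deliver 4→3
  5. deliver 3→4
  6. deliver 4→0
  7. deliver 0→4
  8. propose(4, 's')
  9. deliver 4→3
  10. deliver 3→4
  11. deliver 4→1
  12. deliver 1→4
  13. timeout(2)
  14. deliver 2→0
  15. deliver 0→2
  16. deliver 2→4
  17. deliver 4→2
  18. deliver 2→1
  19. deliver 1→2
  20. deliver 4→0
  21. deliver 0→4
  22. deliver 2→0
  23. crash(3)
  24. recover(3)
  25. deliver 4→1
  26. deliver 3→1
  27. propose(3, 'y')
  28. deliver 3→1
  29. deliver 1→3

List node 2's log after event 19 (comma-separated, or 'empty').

after 1 — timeout(4): n4:cand/b9/[-]
after 2 — deliver 4→2: n2:foll/b9/[-]
after 3 — deliver 2→4: ·
after 4 — deliver 4→3: n3:foll/b9/[-]
after 5 — deliver 3→4: n4:lead/b9/[-]
after 6 — deliver 4→0: n0:foll/b9/[-]
after 7 — deliver 0→4: ·
after 8 — propose(4,'s'): ·
after 9 — deliver 4→3: n3:foll/b9/[s]
after 10 — deliver 3→4: ·
after 11 — deliver 4→1: n1:foll/b9/[-]
after 12 — deliver 1→4: ·
after 13 — timeout(2): n2:cand/b12/[-]
after 14 — deliver 2→0: n0:foll/b12/[-]
after 15 — deliver 0→2: ·
after 16 — deliver 2→4: n4:foll/b12/[-]
after 17 — deliver 4→2: ·
after 18 — deliver 2→1: n1:foll/b12/[-]
after 19 — deliver 1→2: n2:lead/b12/[-]

empty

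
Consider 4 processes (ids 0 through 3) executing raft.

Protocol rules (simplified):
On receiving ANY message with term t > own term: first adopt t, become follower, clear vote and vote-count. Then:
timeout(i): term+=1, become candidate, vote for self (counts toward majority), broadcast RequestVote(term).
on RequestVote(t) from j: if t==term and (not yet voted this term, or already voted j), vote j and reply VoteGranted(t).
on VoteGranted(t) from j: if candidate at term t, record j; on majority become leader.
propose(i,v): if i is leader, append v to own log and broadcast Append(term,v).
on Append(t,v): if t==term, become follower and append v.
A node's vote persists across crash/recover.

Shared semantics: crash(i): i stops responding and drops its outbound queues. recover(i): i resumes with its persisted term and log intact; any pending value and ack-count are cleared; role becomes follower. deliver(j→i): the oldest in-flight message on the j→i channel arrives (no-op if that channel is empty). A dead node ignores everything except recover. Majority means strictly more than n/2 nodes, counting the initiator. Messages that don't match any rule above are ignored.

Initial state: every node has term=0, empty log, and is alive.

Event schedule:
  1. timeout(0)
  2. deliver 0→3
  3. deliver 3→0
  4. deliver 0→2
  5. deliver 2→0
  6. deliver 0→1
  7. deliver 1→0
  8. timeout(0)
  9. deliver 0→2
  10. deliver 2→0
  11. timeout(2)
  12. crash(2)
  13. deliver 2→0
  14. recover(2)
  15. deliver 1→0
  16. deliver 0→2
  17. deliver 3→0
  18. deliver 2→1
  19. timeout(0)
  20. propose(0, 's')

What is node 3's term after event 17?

step 1 timeout(0): 0={cand,t=1,log=-}
step 2 deliver 0→3: 3={foll,t=1,log=-}
step 3 deliver 3→0: —
step 4 deliver 0→2: 2={foll,t=1,log=-}
step 5 deliver 2→0: 0={lead,t=1,log=-}
step 6 deliver 0→1: 1={foll,t=1,log=-}
step 7 deliver 1→0: —
step 8 timeout(0): 0={cand,t=2,log=-}
step 9 deliver 0→2: 2={foll,t=2,log=-}
step 10 deliver 2→0: —
step 11 timeout(2): 2={cand,t=3,log=-}
step 12 crash(2): 2={✗cand,t=3,log=-}
step 13 deliver 2→0: —
step 14 recover(2): 2={foll,t=3,log=-}
step 15 deliver 1→0: —
step 16 deliver 0→2: —
step 17 deliver 3→0: —

1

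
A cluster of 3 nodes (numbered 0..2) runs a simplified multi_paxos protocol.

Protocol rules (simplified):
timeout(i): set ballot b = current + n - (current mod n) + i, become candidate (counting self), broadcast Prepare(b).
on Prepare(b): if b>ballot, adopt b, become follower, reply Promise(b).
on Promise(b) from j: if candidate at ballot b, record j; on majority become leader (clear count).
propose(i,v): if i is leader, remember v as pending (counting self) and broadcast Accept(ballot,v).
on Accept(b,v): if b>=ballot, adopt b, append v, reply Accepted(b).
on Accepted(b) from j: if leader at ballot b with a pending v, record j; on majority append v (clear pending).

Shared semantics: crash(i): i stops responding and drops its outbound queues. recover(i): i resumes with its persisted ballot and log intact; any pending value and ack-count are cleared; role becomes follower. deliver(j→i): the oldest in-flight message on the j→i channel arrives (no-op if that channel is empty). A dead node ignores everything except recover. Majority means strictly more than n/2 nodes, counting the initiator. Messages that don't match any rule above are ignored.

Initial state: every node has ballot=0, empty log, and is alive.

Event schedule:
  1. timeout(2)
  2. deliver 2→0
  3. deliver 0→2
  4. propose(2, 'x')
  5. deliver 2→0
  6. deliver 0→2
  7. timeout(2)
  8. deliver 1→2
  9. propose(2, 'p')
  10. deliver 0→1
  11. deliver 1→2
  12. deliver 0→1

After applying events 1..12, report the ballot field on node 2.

step 1 timeout(2): 2={cand,b=5,log=-}
step 2 deliver 2→0: 0={foll,b=5,log=-}
step 3 deliver 0→2: 2={lead,b=5,log=-}
step 4 propose(2,'x'): —
step 5 deliver 2→0: 0={foll,b=5,log=x}
step 6 deliver 0→2: 2={lead,b=5,log=x}
step 7 timeout(2): 2={cand,b=8,log=x}
step 8 deliver 1→2: —
step 9 propose(2,'p'): —
step 10 deliver 0→1: —
step 11 deliver 1→2: —
step 12 deliver 0→1: —

8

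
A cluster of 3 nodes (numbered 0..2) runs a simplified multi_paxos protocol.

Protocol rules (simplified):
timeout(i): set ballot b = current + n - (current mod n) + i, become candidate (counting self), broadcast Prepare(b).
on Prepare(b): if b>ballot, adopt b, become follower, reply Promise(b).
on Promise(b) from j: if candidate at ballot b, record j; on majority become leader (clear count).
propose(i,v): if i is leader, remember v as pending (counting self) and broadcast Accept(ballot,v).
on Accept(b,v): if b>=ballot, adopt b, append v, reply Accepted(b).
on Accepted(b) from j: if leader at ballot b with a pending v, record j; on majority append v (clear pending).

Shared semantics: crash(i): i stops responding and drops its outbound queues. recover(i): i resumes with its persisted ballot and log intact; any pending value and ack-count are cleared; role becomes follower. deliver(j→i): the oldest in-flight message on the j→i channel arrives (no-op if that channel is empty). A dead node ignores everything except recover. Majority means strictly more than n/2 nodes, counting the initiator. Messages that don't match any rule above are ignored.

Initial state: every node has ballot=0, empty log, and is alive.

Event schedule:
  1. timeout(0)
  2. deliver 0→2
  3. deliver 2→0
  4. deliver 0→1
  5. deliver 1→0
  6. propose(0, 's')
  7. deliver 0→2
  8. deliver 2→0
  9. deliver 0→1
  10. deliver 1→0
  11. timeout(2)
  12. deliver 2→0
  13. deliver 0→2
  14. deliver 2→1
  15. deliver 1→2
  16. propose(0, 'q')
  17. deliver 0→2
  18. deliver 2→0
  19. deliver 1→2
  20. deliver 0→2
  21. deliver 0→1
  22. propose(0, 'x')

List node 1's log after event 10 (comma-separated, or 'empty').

s

step 1 timeout(0): 0={cand,b=3,log=-}
step 2 deliver 0→2: 2={foll,b=3,log=-}
step 3 deliver 2→0: 0={lead,b=3,log=-}
step 4 deliver 0→1: 1={foll,b=3,log=-}
step 5 deliver 1→0: —
step 6 propose(0,'s'): —
step 7 deliver 0→2: 2={foll,b=3,log=s}
step 8 deliver 2→0: 0={lead,b=3,log=s}
step 9 deliver 0→1: 1={foll,b=3,log=s}
step 10 deliver 1→0: —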